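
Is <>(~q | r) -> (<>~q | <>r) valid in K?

Valid in K

Tableau for the negation ~(<>(~q | r) -> (<>~q | <>r)):
1. ~(<>(~q | r) -> (<>~q | <>r)), 0
2. <>(~q | r), 0   [~->-rule on 1]
3. ~(<>~q | <>r), 0   [~->-rule on 1]
4. ~<>~q, 0   [~|-rule on 3]
5. ~<>r, 0   [~|-rule on 3]
6. ~q | r, 1   [<>-rule on 2: fresh world 1, 0R1]
7. q, 1   [~<>-rule on 4 via 0R1]
8. ~r, 1   [~<>-rule on 5 via 0R1]
9. r, 1   [|-rule on 6 (branches; this branch)]
Accessibility: 0R1
Branch closes: r and ~r both at 1.
All branches of the negation close; one closing branch shown above.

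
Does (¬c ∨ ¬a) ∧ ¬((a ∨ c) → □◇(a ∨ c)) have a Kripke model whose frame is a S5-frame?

Unsatisfiable

1. (¬c ∨ ¬a) ∧ ¬((a ∨ c) → □◇(a ∨ c)), u
2. ¬c ∨ ¬a, u
3. ¬((a ∨ c) → □◇(a ∨ c)), u
4. a ∨ c, u
5. ¬□◇(a ∨ c), u
6. ¬a, u
7. c, u
8. ¬◇(a ∨ c), v
9. ¬(a ∨ c), u
10. ¬c, u
Accessibility: uRu, uRv, vRu, vRv
Branch closes: c and ¬c both at u.
Every branch closes; the branch above is one of them.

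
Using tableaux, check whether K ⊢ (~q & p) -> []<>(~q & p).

Tableau for the negation ~((~q & p) -> []<>(~q & p)):
1. ~((~q & p) -> []<>(~q & p)), w0
2. ~q & p, w0   [~->-rule on 1]
3. ~[]<>(~q & p), w0   [~->-rule on 1]
4. ~q, w0   [&-rule on 2]
5. p, w0   [&-rule on 2]
6. ~<>(~q & p), w1   [~[]-rule on 3: fresh world w1, w0Rw1]
Accessibility: w0Rw1
The negation has an open branch (countermodel exists).

Not valid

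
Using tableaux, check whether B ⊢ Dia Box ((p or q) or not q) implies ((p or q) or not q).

Tableau for the negation not (Dia Box ((p or q) or not q) implies ((p or q) or not q)):
1. not (Dia Box ((p or q) or not q) implies ((p or q) or not q)), u
2. Dia Box ((p or q) or not q), u
3. not ((p or q) or not q), u
4. not (p or q), u
5. q, u
6. not p, u
7. not q, u
Accessibility: uRu
Branch closes: q and not q both at u.
All branches of the negation close; one closing branch shown above.

Valid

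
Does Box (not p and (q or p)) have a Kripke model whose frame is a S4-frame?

1. Box (not p and (q or p)), 0
2. not p and (q or p), 0   [Box-rule on 1 via 0R0]
3. not p, 0   [and-rule on 2]
4. q or p, 0   [and-rule on 2]
5. q, 0   [or-rule on 4 (branches; this branch)]
Accessibility: 0R0

Satisfiable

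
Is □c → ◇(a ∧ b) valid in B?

Tableau for the negation ¬(□c → ◇(a ∧ b)):
1. ¬(□c → ◇(a ∧ b)), u
2. □c, u
3. ¬◇(a ∧ b), u
4. c, u
5. ¬(a ∧ b), u
6. ¬b, u
Accessibility: uRu
The negation has an open branch (countermodel exists).

No, not valid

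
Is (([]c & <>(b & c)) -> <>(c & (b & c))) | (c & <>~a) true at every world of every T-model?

Tableau for the negation ~((([]c & <>(b & c)) -> <>(c & (b & c))) | (c & <>~a)):
1. ~((([]c & <>(b & c)) -> <>(c & (b & c))) | (c & <>~a)), 0
2. ~(([]c & <>(b & c)) -> <>(c & (b & c))), 0
3. ~(c & <>~a), 0
4. []c & <>(b & c), 0
5. ~<>(c & (b & c)), 0
6. []c, 0
7. <>(b & c), 0
8. ~(c & (b & c)), 0
9. c, 0
10. ~<>~a, 0
11. a, 0
12. ~(b & c), 0
13. ~b, 0
14. b & c, 1
15. b, 1
16. c, 1
17. ~(c & (b & c)), 1
18. a, 1
19. ~(b & c), 1
20. ~c, 1
Accessibility: 0R0, 0R1, 1R1
Branch closes: c and ~c both at 1.
Every branch of the negation's tableau closes; the branch above is one of them.

Valid in T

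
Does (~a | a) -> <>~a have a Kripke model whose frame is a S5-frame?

Satisfiable

1. (~a | a) -> <>~a, w0
2. <>~a, w0
3. ~a, w1
Accessibility: w0Rw0, w0Rw1, w1Rw0, w1Rw1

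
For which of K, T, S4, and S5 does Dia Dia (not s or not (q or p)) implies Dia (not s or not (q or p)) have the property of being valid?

S4-tableau for the negation not (Dia Dia (not s or not (q or p)) implies Dia (not s or not (q or p))):
1. not (Dia Dia (not s or not (q or p)) implies Dia (not s or not (q or p))), w0
2. Dia Dia (not s or not (q or p)), w0
3. not Dia (not s or not (q or p)), w0
4. not (not s or not (q or p)), w0
5. s, w0
6. q or p, w0
7. p, w0
8. Dia (not s or not (q or p)), w1
9. not (not s or not (q or p)), w1
10. s, w1
11. q or p, w1
12. p, w1
13. not s or not (q or p), w2
14. not (not s or not (q or p)), w2
15. s, w2
16. q or p, w2
17. not (q or p), w2
18. not q, w2
19. not p, w2
20. p, w2
Accessibility: w0Rw0, w0Rw1, w0Rw2, w1Rw1, w1Rw2, w2Rw2
Branch closes: p and not p both at w2.
Every branch closes (one shown): valid in S4, hence also in S5 (every theorem of S4 is a theorem of S5).
T-tableau for the negation not (Dia Dia (not s or not (q or p)) implies Dia (not s or not (q or p))):
1. not (Dia Dia (not s or not (q or p)) implies Dia (not s or not (q or p))), w0
2. Dia Dia (not s or not (q or p)), w0
3. not Dia (not s or not (q or p)), w0
4. not (not s or not (q or p)), w0
5. s, w0
6. q or p, w0
7. p, w0
8. Dia (not s or not (q or p)), w1
9. not (not s or not (q or p)), w1
10. s, w1
11. q or p, w1
12. p, w1
13. not s or not (q or p), w2
14. not (q or p), w2
15. not q, w2
16. not p, w2
Accessibility: w0Rw0, w0Rw1, w1Rw1, w1Rw2, w2Rw2
Complete open branch: countermodel on a T-frame, so not valid in T, nor in K (the same frame is also a K-frame).

S4, S5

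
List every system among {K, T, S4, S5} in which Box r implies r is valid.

T-tableau for the negation not (Box r implies r):
1. not (Box r implies r), 0
2. Box r, 0
3. not r, 0
4. r, 0
Accessibility: 0R0
Branch closes: r and not r both at 0.
Every branch closes (one shown): valid in T, hence also in S4, S5 (every theorem of T is a theorem of S4 and S5).
K-tableau for the negation not (Box r implies r):
1. not (Box r implies r), 0
2. Box r, 0
3. not r, 0
Complete open branch: countermodel on a K-frame, so not valid in K.

T, S4, S5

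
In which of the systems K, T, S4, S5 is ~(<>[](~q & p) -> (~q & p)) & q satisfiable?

S5-tableau for the formula:
1. ~(<>[](~q & p) -> (~q & p)) & q, 0
2. ~(<>[](~q & p) -> (~q & p)), 0
3. q, 0
4. <>[](~q & p), 0
5. ~(~q & p), 0
6. ~p, 0
7. [](~q & p), 1
8. ~q & p, 0
9. ~q, 0
10. p, 0
Accessibility: 0R0, 0R1, 1R0, 1R1
Branch closes: q and ~q both at 0.
Every branch closes (one shown): unsatisfiable in S5.
S4-tableau for the formula:
1. ~(<>[](~q & p) -> (~q & p)) & q, 0
2. ~(<>[](~q & p) -> (~q & p)), 0
3. q, 0
4. <>[](~q & p), 0
5. ~(~q & p), 0
6. ~p, 0
7. [](~q & p), 1
8. ~q & p, 1
9. ~q, 1
10. p, 1
Accessibility: 0R0, 0R1, 1R1
Complete open branch: satisfiable in S4, hence also in K, T (this S4-model is also a K-model and a T-model).

K, T, S4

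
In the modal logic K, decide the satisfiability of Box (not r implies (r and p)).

1. Box (not r implies (r and p)), w0

Satisfiable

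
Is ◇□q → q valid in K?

Tableau for the negation ¬(◇□q → q):
1. ¬(◇□q → q), w0
2. ◇□q, w0   [¬→-rule on 1]
3. ¬q, w0   [¬→-rule on 1]
4. □q, w1   [◇-rule on 2: fresh world w1, w0Rw1]
Accessibility: w0Rw1
The negation has an open branch (countermodel exists).

Not valid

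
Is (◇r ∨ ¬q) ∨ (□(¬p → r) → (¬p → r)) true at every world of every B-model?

Valid in B

Tableau for the negation ¬((◇r ∨ ¬q) ∨ (□(¬p → r) → (¬p → r))):
1. ¬((◇r ∨ ¬q) ∨ (□(¬p → r) → (¬p → r))), 0
2. ¬(◇r ∨ ¬q), 0
3. ¬(□(¬p → r) → (¬p → r)), 0
4. ¬◇r, 0
5. q, 0
6. □(¬p → r), 0
7. ¬(¬p → r), 0
8. ¬p, 0
9. ¬r, 0
10. ¬p → r, 0
11. r, 0
Accessibility: 0R0
Branch closes: r and ¬r both at 0.
All branches of the negation close; one closing branch shown above.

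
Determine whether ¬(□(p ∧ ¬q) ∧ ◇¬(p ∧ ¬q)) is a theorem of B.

Valid

Tableau for the negation □(p ∧ ¬q) ∧ ◇¬(p ∧ ¬q):
1. □(p ∧ ¬q) ∧ ◇¬(p ∧ ¬q), w0
2. □(p ∧ ¬q), w0   [∧-rule on 1]
3. ◇¬(p ∧ ¬q), w0   [∧-rule on 1]
4. p ∧ ¬q, w0   [□-rule on 2 via w0Rw0]
5. p, w0   [∧-rule on 4]
6. ¬q, w0   [∧-rule on 4]
7. ¬(p ∧ ¬q), w1   [◇-rule on 3: fresh world w1, w0Rw1]
8. p ∧ ¬q, w1   [□-rule on 2 via w0Rw1]
9. p, w1   [∧-rule on 8]
10. ¬q, w1   [∧-rule on 8]
11. q, w1   [¬∧-rule on 7 (branches; this branch)]
Accessibility: w0Rw0, w0Rw1, w1Rw0, w1Rw1
Branch closes: q and ¬q both at w1.
Every branch of the negation's tableau closes; the branch above is one of them.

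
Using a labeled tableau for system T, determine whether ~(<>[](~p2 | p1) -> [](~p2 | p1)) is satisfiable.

1. ~(<>[](~p2 | p1) -> [](~p2 | p1)), 0
2. <>[](~p2 | p1), 0
3. ~[](~p2 | p1), 0
4. [](~p2 | p1), 1
5. ~p2 | p1, 1
6. p1, 1
7. ~(~p2 | p1), 2
8. p2, 2
9. ~p1, 2
Accessibility: 0R0, 0R1, 0R2, 1R1, 2R2

Yes, satisfiable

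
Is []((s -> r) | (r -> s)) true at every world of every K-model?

Tableau for the negation ~[]((s -> r) | (r -> s)):
1. ~[]((s -> r) | (r -> s)), u
2. ~((s -> r) | (r -> s)), v
3. ~(s -> r), v
4. ~(r -> s), v
5. s, v
6. ~r, v
7. r, v
8. ~s, v
Accessibility: uRv
Branch closes: r and ~r both at v.
Every branch of the negation's tableau closes; the branch above is one of them.

Valid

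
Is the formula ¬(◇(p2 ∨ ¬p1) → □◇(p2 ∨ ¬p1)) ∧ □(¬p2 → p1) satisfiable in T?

1. ¬(◇(p2 ∨ ¬p1) → □◇(p2 ∨ ¬p1)) ∧ □(¬p2 → p1), u
2. ¬(◇(p2 ∨ ¬p1) → □◇(p2 ∨ ¬p1)), u   [∧-rule on 1]
3. □(¬p2 → p1), u   [∧-rule on 1]
4. ◇(p2 ∨ ¬p1), u   [¬→-rule on 2]
5. ¬□◇(p2 ∨ ¬p1), u   [¬→-rule on 2]
6. ¬p2 → p1, u   [□-rule on 3 via uRu]
7. p1, u   [→-rule on 6 (branches; this branch)]
8. p2 ∨ ¬p1, v   [◇-rule on 4: fresh world v, uRv]
9. ¬p2 → p1, v   [□-rule on 3 via uRv]
10. ¬p1, v   [∨-rule on 8 (branches; this branch)]
11. p2, v   [→-rule on 9 (branches; this branch)]
12. ¬◇(p2 ∨ ¬p1), w   [¬□-rule on 5: fresh world w, uRw]
13. ¬p2 → p1, w   [□-rule on 3 via uRw]
14. ¬(p2 ∨ ¬p1), w   [¬◇-rule on 12 via wRw]
15. ¬p2, w   [¬∨-rule on 14]
16. p1, w   [¬∨-rule on 14]
Accessibility: uRu, uRv, uRw, vRv, wRw

Satisfiable (open branch found)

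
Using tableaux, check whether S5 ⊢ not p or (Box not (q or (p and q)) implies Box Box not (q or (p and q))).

Tableau for the negation not (not p or (Box not (q or (p and q)) implies Box Box not (q or (p and q)))):
1. not (not p or (Box not (q or (p and q)) implies Box Box not (q or (p and q)))), w0
2. p, w0   [neg-or-rule on 1]
3. not (Box not (q or (p and q)) implies Box Box not (q or (p and q))), w0   [neg-or-rule on 1]
4. Box not (q or (p and q)), w0   [neg-implies-rule on 3]
5. not Box Box not (q or (p and q)), w0   [neg-implies-rule on 3]
6. not (q or (p and q)), w0   [Box-rule on 4 via w0Rw0]
7. not q, w0   [neg-or-rule on 6]
8. not (p and q), w0   [neg-or-rule on 6]
9. not Box not (q or (p and q)), w1   [neg-Box-rule on 5: fresh world w1, w0Rw1]
10. not (q or (p and q)), w1   [Box-rule on 4 via w0Rw1]
11. not q, w1   [neg-or-rule on 10]
12. not (p and q), w1   [neg-or-rule on 10]
13. q or (p and q), w2   [neg-Box-rule on 9: fresh world w2, w1Rw2]
14. not (q or (p and q)), w2   [Box-rule on 4 via w0Rw2]
15. not q, w2   [neg-or-rule on 14]
16. not (p and q), w2   [neg-or-rule on 14]
17. p and q, w2   [or-rule on 13 (branches; this branch)]
18. p, w2   [and-rule on 17]
19. q, w2   [and-rule on 17]
Accessibility: w0Rw0, w0Rw1, w0Rw2, w1Rw0, w1Rw1, w1Rw2, w2Rw0, w2Rw1, w2Rw2
Branch closes: q and not q both at w2.
All branches of the negation close; one closing branch shown above.

Yes, valid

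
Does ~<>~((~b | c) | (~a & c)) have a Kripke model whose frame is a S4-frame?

Satisfiable

1. ~<>~((~b | c) | (~a & c)), 0
2. (~b | c) | (~a & c), 0
3. ~a & c, 0
4. ~a, 0
5. c, 0
Accessibility: 0R0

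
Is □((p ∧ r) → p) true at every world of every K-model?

Tableau for the negation ¬□((p ∧ r) → p):
1. ¬□((p ∧ r) → p), u
2. ¬((p ∧ r) → p), v   [¬□-rule on 1: fresh world v, uRv]
3. p ∧ r, v   [¬→-rule on 2]
4. ¬p, v   [¬→-rule on 2]
5. p, v   [∧-rule on 3]
6. r, v   [∧-rule on 3]
Accessibility: uRv
Branch closes: p and ¬p both at v.
Every branch of the negation's tableau closes; the branch above is one of them.

Valid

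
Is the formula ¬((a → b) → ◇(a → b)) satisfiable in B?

1. ¬((a → b) → ◇(a → b)), w0
2. a → b, w0
3. ¬◇(a → b), w0
4. ¬(a → b), w0
5. a, w0
6. ¬b, w0
7. b, w0
Accessibility: w0Rw0
Branch closes: b and ¬b both at w0.
Every branch closes; the branch above is one of them.

Unsatisfiable (every branch closes)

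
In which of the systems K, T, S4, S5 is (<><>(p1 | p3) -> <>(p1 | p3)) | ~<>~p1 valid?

T-tableau for the negation ~((<><>(p1 | p3) -> <>(p1 | p3)) | ~<>~p1):
1. ~((<><>(p1 | p3) -> <>(p1 | p3)) | ~<>~p1), w0
2. ~(<><>(p1 | p3) -> <>(p1 | p3)), w0   [~|-rule on 1]
3. <>~p1, w0   [~|-rule on 1]
4. <><>(p1 | p3), w0   [~->-rule on 2]
5. ~<>(p1 | p3), w0   [~->-rule on 2]
6. ~(p1 | p3), w0   [~<>-rule on 5 via w0Rw0]
7. ~p1, w0   [~|-rule on 6]
8. ~p3, w0   [~|-rule on 6]
9. ~p1, w1   [<>-rule on 3: fresh world w1, w0Rw1]
10. ~(p1 | p3), w1   [~<>-rule on 5 via w0Rw1]
11. ~p3, w1   [~|-rule on 10]
12. <>(p1 | p3), w2   [<>-rule on 4: fresh world w2, w0Rw2]
13. ~(p1 | p3), w2   [~<>-rule on 5 via w0Rw2]
14. ~p1, w2   [~|-rule on 13]
15. ~p3, w2   [~|-rule on 13]
16. p1 | p3, w3   [<>-rule on 12: fresh world w3, w2Rw3]
17. p3, w3   [|-rule on 16 (branches; this branch)]
Accessibility: w0Rw0, w0Rw1, w0Rw2, w1Rw1, w2Rw2, w2Rw3, w3Rw3
Complete open branch: countermodel on a T-frame, so not valid in T, nor in K (the same frame is also a K-frame).
S4-tableau for the negation ~((<><>(p1 | p3) -> <>(p1 | p3)) | ~<>~p1):
1. ~((<><>(p1 | p3) -> <>(p1 | p3)) | ~<>~p1), w0
2. ~(<><>(p1 | p3) -> <>(p1 | p3)), w0   [~|-rule on 1]
3. <>~p1, w0   [~|-rule on 1]
4. <><>(p1 | p3), w0   [~->-rule on 2]
5. ~<>(p1 | p3), w0   [~->-rule on 2]
6. ~(p1 | p3), w0   [~<>-rule on 5 via w0Rw0]
7. ~p1, w0   [~|-rule on 6]
8. ~p3, w0   [~|-rule on 6]
9. ~p1, w1   [<>-rule on 3: fresh world w1, w0Rw1]
10. ~(p1 | p3), w1   [~<>-rule on 5 via w0Rw1]
11. ~p3, w1   [~|-rule on 10]
12. <>(p1 | p3), w2   [<>-rule on 4: fresh world w2, w0Rw2]
13. ~(p1 | p3), w2   [~<>-rule on 5 via w0Rw2]
14. ~p1, w2   [~|-rule on 13]
15. ~p3, w2   [~|-rule on 13]
16. p1 | p3, w3   [<>-rule on 12: fresh world w3, w2Rw3]
17. ~(p1 | p3), w3   [~<>-rule on 5 via w0Rw3]
18. ~p1, w3   [~|-rule on 17]
19. ~p3, w3   [~|-rule on 17]
20. p3, w3   [|-rule on 16 (branches; this branch)]
Accessibility: w0Rw0, w0Rw1, w0Rw2, w0Rw3, w1Rw1, w2Rw2, w2Rw3, w3Rw3
Branch closes: p3 and ~p3 both at w3.
Every branch closes (one shown): valid in S4, hence also in S5 (every theorem of S4 is a theorem of S5).

S4, S5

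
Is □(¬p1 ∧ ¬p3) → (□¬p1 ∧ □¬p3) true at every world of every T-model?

Tableau for the negation ¬(□(¬p1 ∧ ¬p3) → (□¬p1 ∧ □¬p3)):
1. ¬(□(¬p1 ∧ ¬p3) → (□¬p1 ∧ □¬p3)), w0
2. □(¬p1 ∧ ¬p3), w0   [¬→-rule on 1]
3. ¬(□¬p1 ∧ □¬p3), w0   [¬→-rule on 1]
4. ¬p1 ∧ ¬p3, w0   [□-rule on 2 via w0Rw0]
5. ¬p1, w0   [∧-rule on 4]
6. ¬p3, w0   [∧-rule on 4]
7. ¬□¬p3, w0   [¬∧-rule on 3 (branches; this branch)]
8. p3, w1   [¬□-rule on 7: fresh world w1, w0Rw1]
9. ¬p1 ∧ ¬p3, w1   [□-rule on 2 via w0Rw1]
10. ¬p1, w1   [∧-rule on 9]
11. ¬p3, w1   [∧-rule on 9]
Accessibility: w0Rw0, w0Rw1, w1Rw1
Branch closes: p3 and ¬p3 both at w1.
All branches of the negation close; one closing branch shown above.

Valid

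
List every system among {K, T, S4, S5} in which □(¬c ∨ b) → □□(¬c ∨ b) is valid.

S4, S5

S4-tableau for the negation ¬(□(¬c ∨ b) → □□(¬c ∨ b)):
1. ¬(□(¬c ∨ b) → □□(¬c ∨ b)), u
2. □(¬c ∨ b), u   [¬→-rule on 1]
3. ¬□□(¬c ∨ b), u   [¬→-rule on 1]
4. ¬c ∨ b, u   [□-rule on 2 via uRu]
5. b, u   [∨-rule on 4 (branches; this branch)]
6. ¬□(¬c ∨ b), v   [¬□-rule on 3: fresh world v, uRv]
7. ¬c ∨ b, v   [□-rule on 2 via uRv]
8. b, v   [∨-rule on 7 (branches; this branch)]
9. ¬(¬c ∨ b), w   [¬□-rule on 6: fresh world w, vRw]
10. c, w   [¬∨-rule on 9]
11. ¬b, w   [¬∨-rule on 9]
12. ¬c ∨ b, w   [□-rule on 2 via uRw]
13. b, w   [∨-rule on 12 (branches; this branch)]
Accessibility: uRu, uRv, uRw, vRv, vRw, wRw
Branch closes: b and ¬b both at w.
Every branch closes (one shown): valid in S4, hence also in S5 (every theorem of S4 is a theorem of S5).
T-tableau for the negation ¬(□(¬c ∨ b) → □□(¬c ∨ b)):
1. ¬(□(¬c ∨ b) → □□(¬c ∨ b)), u
2. □(¬c ∨ b), u   [¬→-rule on 1]
3. ¬□□(¬c ∨ b), u   [¬→-rule on 1]
4. ¬c ∨ b, u   [□-rule on 2 via uRu]
5. b, u   [∨-rule on 4 (branches; this branch)]
6. ¬□(¬c ∨ b), v   [¬□-rule on 3: fresh world v, uRv]
7. ¬c ∨ b, v   [□-rule on 2 via uRv]
8. b, v   [∨-rule on 7 (branches; this branch)]
9. ¬(¬c ∨ b), w   [¬□-rule on 6: fresh world w, vRw]
10. c, w   [¬∨-rule on 9]
11. ¬b, w   [¬∨-rule on 9]
Accessibility: uRu, uRv, vRv, vRw, wRw
Complete open branch: countermodel on a T-frame, so not valid in T, nor in K (the same frame is also a K-frame).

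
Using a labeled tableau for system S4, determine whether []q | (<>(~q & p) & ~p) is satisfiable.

Satisfiable (open branch found)

1. []q | (<>(~q & p) & ~p), u
2. <>(~q & p) & ~p, u
3. <>(~q & p), u
4. ~p, u
5. ~q & p, v
6. ~q, v
7. p, v
Accessibility: uRu, uRv, vRv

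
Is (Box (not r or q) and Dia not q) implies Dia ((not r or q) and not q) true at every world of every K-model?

Tableau for the negation not ((Box (not r or q) and Dia not q) implies Dia ((not r or q) and not q)):
1. not ((Box (not r or q) and Dia not q) implies Dia ((not r or q) and not q)), u
2. Box (not r or q) and Dia not q, u
3. not Dia ((not r or q) and not q), u
4. Box (not r or q), u
5. Dia not q, u
6. not q, v
7. not ((not r or q) and not q), v
8. not r or q, v
9. not (not r or q), v
10. r, v
11. q, v
Accessibility: uRv
Branch closes: q and not q both at v.
Every branch of the negation's tableau closes; the branch above is one of them.

Valid in K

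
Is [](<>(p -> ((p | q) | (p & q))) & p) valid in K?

No, not valid

Tableau for the negation ~[](<>(p -> ((p | q) | (p & q))) & p):
1. ~[](<>(p -> ((p | q) | (p & q))) & p), w0
2. ~(<>(p -> ((p | q) | (p & q))) & p), w1
3. ~p, w1
Accessibility: w0Rw1
The negation has an open branch (countermodel exists).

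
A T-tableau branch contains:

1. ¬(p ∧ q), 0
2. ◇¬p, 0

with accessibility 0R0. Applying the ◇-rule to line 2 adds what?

a fresh world 1 with 0R1, and ¬p at 1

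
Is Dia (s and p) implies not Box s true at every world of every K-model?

Invalid (countermodel exists)

Tableau for the negation not (Dia (s and p) implies not Box s):
1. not (Dia (s and p) implies not Box s), w0
2. Dia (s and p), w0
3. Box s, w0
4. s and p, w1
5. s, w1
6. p, w1
Accessibility: w0Rw1
The negation has an open branch (countermodel exists).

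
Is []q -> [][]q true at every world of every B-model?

Not valid

Tableau for the negation ~([]q -> [][]q):
1. ~([]q -> [][]q), 0
2. []q, 0
3. ~[][]q, 0
4. q, 0
5. ~[]q, 1
6. q, 1
7. ~q, 2
Accessibility: 0R0, 0R1, 1R0, 1R1, 1R2, 2R1, 2R2
The negation has an open branch (countermodel exists).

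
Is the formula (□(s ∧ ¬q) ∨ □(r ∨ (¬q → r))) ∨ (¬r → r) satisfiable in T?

1. (□(s ∧ ¬q) ∨ □(r ∨ (¬q → r))) ∨ (¬r → r), w0
2. ¬r → r, w0
3. r, w0
Accessibility: w0Rw0

Satisfiable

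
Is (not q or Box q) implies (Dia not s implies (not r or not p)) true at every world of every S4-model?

Not valid

Tableau for the negation not ((not q or Box q) implies (Dia not s implies (not r or not p))):
1. not ((not q or Box q) implies (Dia not s implies (not r or not p))), u
2. not q or Box q, u
3. not (Dia not s implies (not r or not p)), u
4. Dia not s, u
5. not (not r or not p), u
6. r, u
7. p, u
8. Box q, u
9. q, u
10. not s, v
11. q, v
Accessibility: uRu, uRv, vRv
The negation has an open branch (countermodel exists).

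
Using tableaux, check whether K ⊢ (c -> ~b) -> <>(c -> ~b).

No, not valid

Tableau for the negation ~((c -> ~b) -> <>(c -> ~b)):
1. ~((c -> ~b) -> <>(c -> ~b)), 0
2. c -> ~b, 0
3. ~<>(c -> ~b), 0
4. ~b, 0
The negation has an open branch (countermodel exists).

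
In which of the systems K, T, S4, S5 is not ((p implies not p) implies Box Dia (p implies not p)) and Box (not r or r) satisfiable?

K, T, S4

S4-tableau for the formula:
1. not ((p implies not p) implies Box Dia (p implies not p)) and Box (not r or r), w0
2. not ((p implies not p) implies Box Dia (p implies not p)), w0
3. Box (not r or r), w0
4. p implies not p, w0
5. not Box Dia (p implies not p), w0
6. not r or r, w0
7. not p, w0
8. r, w0
9. not Dia (p implies not p), w1
10. not r or r, w1
11. not (p implies not p), w1
12. p, w1
13. r, w1
Accessibility: w0Rw0, w0Rw1, w1Rw1
Complete open branch: satisfiable in S4, hence also in K, T (this S4-model is also a K-model and a T-model).
S5-tableau for the formula:
1. not ((p implies not p) implies Box Dia (p implies not p)) and Box (not r or r), w0
2. not ((p implies not p) implies Box Dia (p implies not p)), w0
3. Box (not r or r), w0
4. p implies not p, w0
5. not Box Dia (p implies not p), w0
6. not r or r, w0
7. not p, w0
8. r, w0
9. not Dia (p implies not p), w1
10. not r or r, w1
11. not (p implies not p), w0
12. p, w0
Accessibility: w0Rw0, w0Rw1, w1Rw0, w1Rw1
Branch closes: p and not p both at w0.
Every branch closes (one shown): unsatisfiable in S5.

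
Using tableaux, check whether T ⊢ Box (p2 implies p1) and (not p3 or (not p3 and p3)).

Tableau for the negation not (Box (p2 implies p1) and (not p3 or (not p3 and p3))):
1. not (Box (p2 implies p1) and (not p3 or (not p3 and p3))), u
2. not (not p3 or (not p3 and p3)), u
3. p3, u
4. not (not p3 and p3), u
Accessibility: uRu
The negation has an open branch (countermodel exists).

Invalid (countermodel exists)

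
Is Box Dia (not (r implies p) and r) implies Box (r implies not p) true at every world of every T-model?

Tableau for the negation not (Box Dia (not (r implies p) and r) implies Box (r implies not p)):
1. not (Box Dia (not (r implies p) and r) implies Box (r implies not p)), 0
2. Box Dia (not (r implies p) and r), 0
3. not Box (r implies not p), 0
4. Dia (not (r implies p) and r), 0
5. not (r implies not p), 1
6. r, 1
7. p, 1
8. Dia (not (r implies p) and r), 1
9. not (r implies p) and r, 2
10. not (r implies p), 2
11. r, 2
12. not p, 2
13. Dia (not (r implies p) and r), 2
14. not (r implies p) and r, 3
15. not (r implies p), 3
16. r, 3
17. not p, 3
18. not (r implies p) and r, 4
19. not (r implies p), 4
20. r, 4
21. not p, 4
Accessibility: 0R0, 0R1, 0R2, 1R1, 1R3, 2R2, 2R4, 3R3, 4R4
The negation has an open branch (countermodel exists).

Not valid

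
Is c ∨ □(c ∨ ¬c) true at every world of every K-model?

Tableau for the negation ¬(c ∨ □(c ∨ ¬c)):
1. ¬(c ∨ □(c ∨ ¬c)), 0
2. ¬c, 0
3. ¬□(c ∨ ¬c), 0
4. ¬(c ∨ ¬c), 1
5. ¬c, 1
6. c, 1
Accessibility: 0R1
Branch closes: c and ¬c both at 1.
Every branch of the negation's tableau closes; the branch above is one of them.

Valid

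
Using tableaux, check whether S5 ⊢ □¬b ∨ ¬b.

Invalid (countermodel exists)

Tableau for the negation ¬(□¬b ∨ ¬b):
1. ¬(□¬b ∨ ¬b), 0
2. ¬□¬b, 0
3. b, 0
4. b, 1
Accessibility: 0R0, 0R1, 1R0, 1R1
The negation has an open branch (countermodel exists).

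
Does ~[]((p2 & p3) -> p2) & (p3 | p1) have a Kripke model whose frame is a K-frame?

Unsatisfiable

1. ~[]((p2 & p3) -> p2) & (p3 | p1), w0
2. ~[]((p2 & p3) -> p2), w0   [&-rule on 1]
3. p3 | p1, w0   [&-rule on 1]
4. p1, w0   [|-rule on 3 (branches; this branch)]
5. ~((p2 & p3) -> p2), w1   [~[]-rule on 2: fresh world w1, w0Rw1]
6. p2 & p3, w1   [~->-rule on 5]
7. ~p2, w1   [~->-rule on 5]
8. p2, w1   [&-rule on 6]
9. p3, w1   [&-rule on 6]
Accessibility: w0Rw1
Branch closes: p2 and ~p2 both at w1.
(One branch shown.) All branches close.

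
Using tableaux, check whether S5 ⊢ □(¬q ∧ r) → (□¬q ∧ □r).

Tableau for the negation ¬(□(¬q ∧ r) → (□¬q ∧ □r)):
1. ¬(□(¬q ∧ r) → (□¬q ∧ □r)), u
2. □(¬q ∧ r), u
3. ¬(□¬q ∧ □r), u
4. ¬q ∧ r, u
5. ¬q, u
6. r, u
7. ¬□r, u
8. ¬r, v
9. ¬q ∧ r, v
10. ¬q, v
11. r, v
Accessibility: uRu, uRv, vRu, vRv
Branch closes: r and ¬r both at v.
Every branch of the negation's tableau closes; the branch above is one of them.

Valid in S5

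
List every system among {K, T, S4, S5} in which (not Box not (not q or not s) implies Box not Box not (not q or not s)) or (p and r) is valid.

S4-tableau for the negation not ((not Box not (not q or not s) implies Box not Box not (not q or not s)) or (p and r)):
1. not ((not Box not (not q or not s) implies Box not Box not (not q or not s)) or (p and r)), 0
2. not (not Box not (not q or not s) implies Box not Box not (not q or not s)), 0
3. not (p and r), 0
4. not Box not (not q or not s), 0
5. not Box not Box not (not q or not s), 0
6. not r, 0
7. not q or not s, 1
8. not s, 1
9. Box not (not q or not s), 2
10. not (not q or not s), 2
11. q, 2
12. s, 2
Accessibility: 0R0, 0R1, 0R2, 1R1, 2R2
Complete open branch: countermodel on an S4-frame, so not valid in S4, nor in K, T (the same frame is also a K-frame and a T-frame).
S5-tableau for the negation not ((not Box not (not q or not s) implies Box not Box not (not q or not s)) or (p and r)):
1. not ((not Box not (not q or not s) implies Box not Box not (not q or not s)) or (p and r)), 0
2. not (not Box not (not q or not s) implies Box not Box not (not q or not s)), 0
3. not (p and r), 0
4. not Box not (not q or not s), 0
5. not Box not Box not (not q or not s), 0
6. not r, 0
7. not q or not s, 1
8. not s, 1
9. Box not (not q or not s), 2
10. not (not q or not s), 0
11. q, 0
12. s, 0
13. not (not q or not s), 1
14. q, 1
15. s, 1
Accessibility: 0R0, 0R1, 0R2, 1R0, 1R1, 1R2, 2R0, 2R1, 2R2
Branch closes: s and not s both at 1.
Every branch closes (one shown): valid in S5.

S5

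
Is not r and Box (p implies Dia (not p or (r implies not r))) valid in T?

Not valid

Tableau for the negation not (not r and Box (p implies Dia (not p or (r implies not r)))):
1. not (not r and Box (p implies Dia (not p or (r implies not r)))), w0
2. not Box (p implies Dia (not p or (r implies not r))), w0
3. not (p implies Dia (not p or (r implies not r))), w1
4. p, w1
5. not Dia (not p or (r implies not r)), w1
6. not (not p or (r implies not r)), w1
7. not (r implies not r), w1
8. r, w1
Accessibility: w0Rw0, w0Rw1, w1Rw1
The negation has an open branch (countermodel exists).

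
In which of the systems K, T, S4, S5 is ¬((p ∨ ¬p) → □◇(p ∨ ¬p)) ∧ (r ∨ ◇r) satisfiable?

K

K-tableau for the formula:
1. ¬((p ∨ ¬p) → □◇(p ∨ ¬p)) ∧ (r ∨ ◇r), u
2. ¬((p ∨ ¬p) → □◇(p ∨ ¬p)), u
3. r ∨ ◇r, u
4. p ∨ ¬p, u
5. ¬□◇(p ∨ ¬p), u
6. ◇r, u
7. ¬p, u
8. ¬◇(p ∨ ¬p), v
9. r, w
Accessibility: uRv, uRw
Complete open branch: satisfiable in K.
T-tableau for the formula:
1. ¬((p ∨ ¬p) → □◇(p ∨ ¬p)) ∧ (r ∨ ◇r), u
2. ¬((p ∨ ¬p) → □◇(p ∨ ¬p)), u
3. r ∨ ◇r, u
4. p ∨ ¬p, u
5. ¬□◇(p ∨ ¬p), u
6. ◇r, u
7. ¬p, u
8. ¬◇(p ∨ ¬p), v
9. ¬(p ∨ ¬p), v
10. ¬p, v
11. p, v
Accessibility: uRu, uRv, vRv
Branch closes: p and ¬p both at v.
Every branch closes (one shown): unsatisfiable in T, hence also in S4, S5 (every S4/S5-frame is a T-frame).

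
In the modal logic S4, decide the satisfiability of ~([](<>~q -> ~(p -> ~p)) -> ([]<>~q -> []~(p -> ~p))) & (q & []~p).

No, unsatisfiable

1. ~([](<>~q -> ~(p -> ~p)) -> ([]<>~q -> []~(p -> ~p))) & (q & []~p), 0
2. ~([](<>~q -> ~(p -> ~p)) -> ([]<>~q -> []~(p -> ~p))), 0
3. q & []~p, 0
4. [](<>~q -> ~(p -> ~p)), 0
5. ~([]<>~q -> []~(p -> ~p)), 0
6. q, 0
7. []~p, 0
8. []<>~q, 0
9. ~[]~(p -> ~p), 0
10. <>~q -> ~(p -> ~p), 0
11. ~p, 0
12. <>~q, 0
13. ~<>~q, 0
14. p -> ~p, 1
15. <>~q -> ~(p -> ~p), 1
16. ~p, 1
17. <>~q, 1
18. q, 1
19. ~<>~q, 1
20. ~q, 2
21. <>~q -> ~(p -> ~p), 2
22. ~p, 2
23. <>~q, 2
24. q, 2
Accessibility: 0R0, 0R1, 0R2, 1R1, 2R2
Branch closes: q and ~q both at 2.
Every branch closes; the branch above is one of them.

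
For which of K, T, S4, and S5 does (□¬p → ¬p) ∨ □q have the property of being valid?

T-tableau for the negation ¬((□¬p → ¬p) ∨ □q):
1. ¬((□¬p → ¬p) ∨ □q), 0
2. ¬(□¬p → ¬p), 0
3. ¬□q, 0
4. □¬p, 0
5. p, 0
6. ¬p, 0
Accessibility: 0R0
Branch closes: p and ¬p both at 0.
Every branch closes (one shown): valid in T, hence also in S4, S5 (every theorem of T is a theorem of S4 and S5).
K-tableau for the negation ¬((□¬p → ¬p) ∨ □q):
1. ¬((□¬p → ¬p) ∨ □q), 0
2. ¬(□¬p → ¬p), 0
3. ¬□q, 0
4. □¬p, 0
5. p, 0
6. ¬q, 1
7. ¬p, 1
Accessibility: 0R1
Complete open branch: countermodel on a K-frame, so not valid in K.

T, S4, S5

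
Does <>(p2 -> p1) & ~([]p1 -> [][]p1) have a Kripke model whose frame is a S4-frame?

1. <>(p2 -> p1) & ~([]p1 -> [][]p1), w0
2. <>(p2 -> p1), w0
3. ~([]p1 -> [][]p1), w0
4. []p1, w0
5. ~[][]p1, w0
6. p1, w0
7. p2 -> p1, w1
8. p1, w1
9. ~[]p1, w2
10. p1, w2
11. ~p1, w3
12. p1, w3
Accessibility: w0Rw0, w0Rw1, w0Rw2, w0Rw3, w1Rw1, w2Rw2, w2Rw3, w3Rw3
Branch closes: p1 and ~p1 both at w3.
Every branch closes; the branch above is one of them.

No, unsatisfiable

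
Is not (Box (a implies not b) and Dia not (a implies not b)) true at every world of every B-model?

Tableau for the negation Box (a implies not b) and Dia not (a implies not b):
1. Box (a implies not b) and Dia not (a implies not b), u
2. Box (a implies not b), u
3. Dia not (a implies not b), u
4. a implies not b, u
5. not b, u
6. not (a implies not b), v
7. a, v
8. b, v
9. a implies not b, v
10. not b, v
Accessibility: uRu, uRv, vRu, vRv
Branch closes: b and not b both at v.
All branches of the negation close; one closing branch shown above.

Valid in B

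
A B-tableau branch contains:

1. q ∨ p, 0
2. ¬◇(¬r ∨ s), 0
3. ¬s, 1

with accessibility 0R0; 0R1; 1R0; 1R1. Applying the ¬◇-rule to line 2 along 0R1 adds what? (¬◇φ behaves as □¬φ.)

¬◇φ behaves as □¬φ: propagate the negated body to each accessible world.

¬(¬r ∨ s), 1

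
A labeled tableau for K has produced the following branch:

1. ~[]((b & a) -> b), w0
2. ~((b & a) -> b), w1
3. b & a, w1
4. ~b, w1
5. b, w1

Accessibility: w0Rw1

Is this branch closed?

Yes, closed

Both b and ~b appear at w1.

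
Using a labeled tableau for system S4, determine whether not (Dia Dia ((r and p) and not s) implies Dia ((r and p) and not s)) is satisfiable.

1. not (Dia Dia ((r and p) and not s) implies Dia ((r and p) and not s)), 0
2. Dia Dia ((r and p) and not s), 0   [neg-implies-rule on 1]
3. not Dia ((r and p) and not s), 0   [neg-implies-rule on 1]
4. not ((r and p) and not s), 0   [neg-Dia-rule on 3 via 0R0]
5. not (r and p), 0   [neg-and-rule on 4 (branches; this branch)]
6. not p, 0   [neg-and-rule on 5 (branches; this branch)]
7. Dia ((r and p) and not s), 1   [Dia-rule on 2: fresh world 1, 0R1]
8. not ((r and p) and not s), 1   [neg-Dia-rule on 3 via 0R1]
9. not (r and p), 1   [neg-and-rule on 8 (branches; this branch)]
10. not p, 1   [neg-and-rule on 9 (branches; this branch)]
11. (r and p) and not s, 2   [Dia-rule on 7: fresh world 2, 1R2]
12. r and p, 2   [and-rule on 11]
13. not s, 2   [and-rule on 11]
14. r, 2   [and-rule on 12]
15. p, 2   [and-rule on 12]
16. not ((r and p) and not s), 2   [neg-Dia-rule on 3 via 0R2]
17. not (r and p), 2   [neg-and-rule on 16 (branches; this branch)]
18. not p, 2   [neg-and-rule on 17 (branches; this branch)]
Accessibility: 0R0, 0R1, 0R2, 1R1, 1R2, 2R2
Branch closes: p and not p both at 2.
Every branch closes; the branch above is one of them.

Unsatisfiable (every branch closes)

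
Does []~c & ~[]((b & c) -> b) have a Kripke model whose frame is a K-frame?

Unsatisfiable (every branch closes)

1. []~c & ~[]((b & c) -> b), w0
2. []~c, w0
3. ~[]((b & c) -> b), w0
4. ~((b & c) -> b), w1
5. b & c, w1
6. ~b, w1
7. b, w1
8. c, w1
Accessibility: w0Rw1
Branch closes: b and ~b both at w1.
Every branch closes; the branch above is one of them.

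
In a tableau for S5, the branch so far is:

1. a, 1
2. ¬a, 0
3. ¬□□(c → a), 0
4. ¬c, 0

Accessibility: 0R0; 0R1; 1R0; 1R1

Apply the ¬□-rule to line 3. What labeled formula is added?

a fresh world 2 with 0R2, and ¬□(c → a) at 2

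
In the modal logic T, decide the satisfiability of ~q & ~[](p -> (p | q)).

1. ~q & ~[](p -> (p | q)), w0
2. ~q, w0   [&-rule on 1]
3. ~[](p -> (p | q)), w0   [&-rule on 1]
4. ~(p -> (p | q)), w1   [~[]-rule on 3: fresh world w1, w0Rw1]
5. p, w1   [~->-rule on 4]
6. ~(p | q), w1   [~->-rule on 4]
7. ~p, w1   [~|-rule on 6]
8. ~q, w1   [~|-rule on 6]
Accessibility: w0Rw0, w0Rw1, w1Rw1
Branch closes: p and ~p both at w1.
Every branch closes; the branch above is one of them.

Unsatisfiable (every branch closes)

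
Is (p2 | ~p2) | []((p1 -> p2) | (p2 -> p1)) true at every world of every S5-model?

Tableau for the negation ~((p2 | ~p2) | []((p1 -> p2) | (p2 -> p1))):
1. ~((p2 | ~p2) | []((p1 -> p2) | (p2 -> p1))), u
2. ~(p2 | ~p2), u
3. ~[]((p1 -> p2) | (p2 -> p1)), u
4. ~p2, u
5. p2, u
Accessibility: uRu
Branch closes: p2 and ~p2 both at u.
Every branch of the negation's tableau closes; the branch above is one of them.

Yes, valid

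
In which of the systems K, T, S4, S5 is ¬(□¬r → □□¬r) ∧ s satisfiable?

T-tableau for the formula:
1. ¬(□¬r → □□¬r) ∧ s, u
2. ¬(□¬r → □□¬r), u
3. s, u
4. □¬r, u
5. ¬□□¬r, u
6. ¬r, u
7. ¬□¬r, v
8. ¬r, v
9. r, w
Accessibility: uRu, uRv, vRv, vRw, wRw
Complete open branch: satisfiable in T, hence also in K (this T-model is also a K-model).
S4-tableau for the formula:
1. ¬(□¬r → □□¬r) ∧ s, u
2. ¬(□¬r → □□¬r), u
3. s, u
4. □¬r, u
5. ¬□□¬r, u
6. ¬r, u
7. ¬□¬r, v
8. ¬r, v
9. r, w
10. ¬r, w
Accessibility: uRu, uRv, uRw, vRv, vRw, wRw
Branch closes: r and ¬r both at w.
Every branch closes (one shown): unsatisfiable in S4, hence also in S5 (every S5-frame is an S4-frame).

K, T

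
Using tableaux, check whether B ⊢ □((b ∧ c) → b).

Tableau for the negation ¬□((b ∧ c) → b):
1. ¬□((b ∧ c) → b), w0
2. ¬((b ∧ c) → b), w1
3. b ∧ c, w1
4. ¬b, w1
5. b, w1
6. c, w1
Accessibility: w0Rw0, w0Rw1, w1Rw0, w1Rw1
Branch closes: b and ¬b both at w1.
All branches of the negation close; one closing branch shown above.

Valid in B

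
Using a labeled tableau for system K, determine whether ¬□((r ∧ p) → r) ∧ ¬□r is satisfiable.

1. ¬□((r ∧ p) → r) ∧ ¬□r, 0
2. ¬□((r ∧ p) → r), 0
3. ¬□r, 0
4. ¬((r ∧ p) → r), 1
5. r ∧ p, 1
6. ¬r, 1
7. r, 1
8. p, 1
Accessibility: 0R1
Branch closes: r and ¬r both at 1.
All branches of the tableau close; one closing branch shown above.

Unsatisfiable (every branch closes)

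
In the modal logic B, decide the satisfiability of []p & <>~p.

1. []p & <>~p, 0
2. []p, 0   [&-rule on 1]
3. <>~p, 0   [&-rule on 1]
4. p, 0   [[]-rule on 2 via 0R0]
5. ~p, 1   [<>-rule on 3: fresh world 1, 0R1]
6. p, 1   [[]-rule on 2 via 0R1]
Accessibility: 0R0, 0R1, 1R0, 1R1
Branch closes: p and ~p both at 1.
Every branch closes; the branch above is one of them.

Unsatisfiable (every branch closes)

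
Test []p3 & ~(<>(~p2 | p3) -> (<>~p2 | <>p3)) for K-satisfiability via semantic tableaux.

1. []p3 & ~(<>(~p2 | p3) -> (<>~p2 | <>p3)), 0
2. []p3, 0
3. ~(<>(~p2 | p3) -> (<>~p2 | <>p3)), 0
4. <>(~p2 | p3), 0
5. ~(<>~p2 | <>p3), 0
6. ~<>~p2, 0
7. ~<>p3, 0
8. ~p2 | p3, 1
9. p3, 1
10. p2, 1
11. ~p3, 1
Accessibility: 0R1
Branch closes: p3 and ~p3 both at 1.
Every branch closes; the branch above is one of them.

Unsatisfiable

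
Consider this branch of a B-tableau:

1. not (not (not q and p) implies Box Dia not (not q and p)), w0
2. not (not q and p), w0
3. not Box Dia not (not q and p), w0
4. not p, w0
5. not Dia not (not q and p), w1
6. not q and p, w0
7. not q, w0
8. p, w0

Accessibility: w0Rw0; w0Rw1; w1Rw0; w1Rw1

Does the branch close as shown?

Yes, closed

Both p and not p appear at w0.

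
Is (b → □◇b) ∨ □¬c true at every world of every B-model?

Yes, valid

Tableau for the negation ¬((b → □◇b) ∨ □¬c):
1. ¬((b → □◇b) ∨ □¬c), 0
2. ¬(b → □◇b), 0
3. ¬□¬c, 0
4. b, 0
5. ¬□◇b, 0
6. c, 1
7. ¬◇b, 2
8. ¬b, 0
Accessibility: 0R0, 0R1, 0R2, 1R0, 1R1, 2R0, 2R2
Branch closes: b and ¬b both at 0.
Every branch of the negation's tableau closes; the branch above is one of them.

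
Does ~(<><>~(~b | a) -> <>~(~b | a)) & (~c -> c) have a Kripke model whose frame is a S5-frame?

No, unsatisfiable

1. ~(<><>~(~b | a) -> <>~(~b | a)) & (~c -> c), u
2. ~(<><>~(~b | a) -> <>~(~b | a)), u
3. ~c -> c, u
4. <><>~(~b | a), u
5. ~<>~(~b | a), u
6. ~b | a, u
7. c, u
8. a, u
9. <>~(~b | a), v
10. ~b | a, v
11. a, v
12. ~(~b | a), w
13. b, w
14. ~a, w
15. ~b | a, w
16. a, w
Accessibility: uRu, uRv, uRw, vRu, vRv, vRw, wRu, wRv, wRw
Branch closes: a and ~a both at w.
(One branch shown.) All branches close.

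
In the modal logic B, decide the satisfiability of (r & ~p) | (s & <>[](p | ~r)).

Satisfiable

1. (r & ~p) | (s & <>[](p | ~r)), u
2. s & <>[](p | ~r), u
3. s, u
4. <>[](p | ~r), u
5. [](p | ~r), v
6. p | ~r, u
7. p | ~r, v
8. ~r, u
9. ~r, v
Accessibility: uRu, uRv, vRu, vRv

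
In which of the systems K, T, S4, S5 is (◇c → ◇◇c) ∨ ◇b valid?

T-tableau for the negation ¬((◇c → ◇◇c) ∨ ◇b):
1. ¬((◇c → ◇◇c) ∨ ◇b), w0
2. ¬(◇c → ◇◇c), w0
3. ¬◇b, w0
4. ◇c, w0
5. ¬◇◇c, w0
6. ¬b, w0
7. ¬◇c, w0
8. ¬c, w0
9. c, w1
10. ¬b, w1
11. ¬◇c, w1
12. ¬c, w1
Accessibility: w0Rw0, w0Rw1, w1Rw1
Branch closes: c and ¬c both at w1.
Every branch closes (one shown): valid in T, hence also in S4, S5 (every theorem of T is a theorem of S4 and S5).
K-tableau for the negation ¬((◇c → ◇◇c) ∨ ◇b):
1. ¬((◇c → ◇◇c) ∨ ◇b), w0
2. ¬(◇c → ◇◇c), w0
3. ¬◇b, w0
4. ◇c, w0
5. ¬◇◇c, w0
6. c, w1
7. ¬b, w1
8. ¬◇c, w1
Accessibility: w0Rw1
Complete open branch: countermodel on a K-frame, so not valid in K.

T, S4, S5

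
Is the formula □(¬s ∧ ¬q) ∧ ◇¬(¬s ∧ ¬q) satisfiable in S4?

Unsatisfiable

1. □(¬s ∧ ¬q) ∧ ◇¬(¬s ∧ ¬q), w0
2. □(¬s ∧ ¬q), w0
3. ◇¬(¬s ∧ ¬q), w0
4. ¬s ∧ ¬q, w0
5. ¬s, w0
6. ¬q, w0
7. ¬(¬s ∧ ¬q), w1
8. ¬s ∧ ¬q, w1
9. ¬s, w1
10. ¬q, w1
11. q, w1
Accessibility: w0Rw0, w0Rw1, w1Rw1
Branch closes: q and ¬q both at w1.
(One branch shown.) All branches close.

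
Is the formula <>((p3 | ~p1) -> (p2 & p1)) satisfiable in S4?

1. <>((p3 | ~p1) -> (p2 & p1)), u
2. (p3 | ~p1) -> (p2 & p1), v   [<>-rule on 1: fresh world v, uRv]
3. p2 & p1, v   [->-rule on 2 (branches; this branch)]
4. p2, v   [&-rule on 3]
5. p1, v   [&-rule on 3]
Accessibility: uRu, uRv, vRv

Yes, satisfiable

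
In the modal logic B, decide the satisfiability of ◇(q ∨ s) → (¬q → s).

Satisfiable

1. ◇(q ∨ s) → (¬q → s), 0
2. ¬q → s, 0
3. s, 0
Accessibility: 0R0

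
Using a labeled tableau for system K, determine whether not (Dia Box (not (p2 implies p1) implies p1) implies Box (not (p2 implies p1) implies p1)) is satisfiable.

Yes, satisfiable

1. not (Dia Box (not (p2 implies p1) implies p1) implies Box (not (p2 implies p1) implies p1)), 0
2. Dia Box (not (p2 implies p1) implies p1), 0
3. not Box (not (p2 implies p1) implies p1), 0
4. Box (not (p2 implies p1) implies p1), 1
5. not (not (p2 implies p1) implies p1), 2
6. not (p2 implies p1), 2
7. not p1, 2
8. p2, 2
Accessibility: 0R1, 0R2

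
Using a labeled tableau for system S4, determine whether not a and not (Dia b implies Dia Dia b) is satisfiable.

Unsatisfiable (every branch closes)

1. not a and not (Dia b implies Dia Dia b), 0
2. not a, 0
3. not (Dia b implies Dia Dia b), 0
4. Dia b, 0
5. not Dia Dia b, 0
6. not Dia b, 0
7. not b, 0
8. b, 1
9. not Dia b, 1
10. not b, 1
Accessibility: 0R0, 0R1, 1R1
Branch closes: b and not b both at 1.
Every branch closes; the branch above is one of them.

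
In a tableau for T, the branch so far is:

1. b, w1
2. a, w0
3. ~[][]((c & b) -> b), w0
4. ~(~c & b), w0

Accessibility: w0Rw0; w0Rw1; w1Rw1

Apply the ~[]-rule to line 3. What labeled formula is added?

a fresh world w2 with w0Rw2, and ~[]((c & b) -> b) at w2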